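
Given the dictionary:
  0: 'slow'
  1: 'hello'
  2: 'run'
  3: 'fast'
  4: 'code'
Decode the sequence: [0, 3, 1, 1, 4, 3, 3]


Look up each index in the dictionary:
  0 -> 'slow'
  3 -> 'fast'
  1 -> 'hello'
  1 -> 'hello'
  4 -> 'code'
  3 -> 'fast'
  3 -> 'fast'

Decoded: "slow fast hello hello code fast fast"


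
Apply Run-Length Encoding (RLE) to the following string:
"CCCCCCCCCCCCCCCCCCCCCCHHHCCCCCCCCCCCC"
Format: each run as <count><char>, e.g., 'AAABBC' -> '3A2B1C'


Scanning runs left to right:
  i=0: run of 'C' x 22 -> '22C'
  i=22: run of 'H' x 3 -> '3H'
  i=25: run of 'C' x 12 -> '12C'

RLE = 22C3H12C


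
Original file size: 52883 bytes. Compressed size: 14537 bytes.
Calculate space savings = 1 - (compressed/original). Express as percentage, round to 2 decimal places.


ratio = compressed/original = 14537/52883 = 0.27489
savings = 1 - ratio = 1 - 0.27489 = 0.72511
as a percentage: 0.72511 * 100 = 72.51%

Space savings = 1 - 14537/52883 = 72.51%


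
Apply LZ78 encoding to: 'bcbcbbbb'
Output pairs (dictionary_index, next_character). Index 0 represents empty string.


LZ78 encoding steps:
Dictionary: {0: ''}
Step 1: w='' (idx 0), next='b' -> output (0, 'b'), add 'b' as idx 1
Step 2: w='' (idx 0), next='c' -> output (0, 'c'), add 'c' as idx 2
Step 3: w='b' (idx 1), next='c' -> output (1, 'c'), add 'bc' as idx 3
Step 4: w='b' (idx 1), next='b' -> output (1, 'b'), add 'bb' as idx 4
Step 5: w='bb' (idx 4), end of input -> output (4, '')


Encoded: [(0, 'b'), (0, 'c'), (1, 'c'), (1, 'b'), (4, '')]


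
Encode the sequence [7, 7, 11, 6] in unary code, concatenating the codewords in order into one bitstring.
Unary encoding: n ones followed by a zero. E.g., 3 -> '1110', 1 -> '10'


Encode each number as n ones followed by a terminating 0:
  7 -> 11111110 (8 bits)
  7 -> 11111110 (8 bits)
  11 -> 111111111110 (12 bits)
  6 -> 1111110 (7 bits)
Total length = 8 + 8 + 12 + 7 = 35 bits.

Unary([7, 7, 11, 6]) = 11111110111111101111111111101111110 (35 bits)


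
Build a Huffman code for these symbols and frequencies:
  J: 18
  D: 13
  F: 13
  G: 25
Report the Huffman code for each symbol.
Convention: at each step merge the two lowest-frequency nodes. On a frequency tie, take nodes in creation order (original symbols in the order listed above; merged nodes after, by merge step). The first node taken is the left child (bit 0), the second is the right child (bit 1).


Huffman tree construction:
Step 1: Merge D(13) + F(13) = 26
Step 2: Merge J(18) + G(25) = 43
Step 3: Merge (D+F)(26) + (J+G)(43) = 69
Read each symbol's code off the tree from the root (left child = 0, right child = 1).

Codes:
  J: 10 (length 2)
  D: 00 (length 2)
  F: 01 (length 2)
  G: 11 (length 2)
Average code length: 138/69 = 2.0000 bits/symbol


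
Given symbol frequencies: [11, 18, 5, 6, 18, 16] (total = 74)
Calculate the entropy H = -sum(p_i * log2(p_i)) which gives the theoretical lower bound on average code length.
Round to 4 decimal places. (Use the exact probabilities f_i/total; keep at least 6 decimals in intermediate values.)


Per-symbol terms -p_i * log2(p_i) with p_i = f_i/74:
  p = 11/74 = 0.148649: log2(p) = -2.750022, -p*log2(p) = 0.408787
  p = 18/74 = 0.243243: log2(p) = -2.039528, -p*log2(p) = 0.496101
  p = 5/74 = 0.067568: log2(p) = -3.887525, -p*log2(p) = 0.262671
  p = 6/74 = 0.081081: log2(p) = -3.624491, -p*log2(p) = 0.293878
  p = 18/74 = 0.243243: log2(p) = -2.039528, -p*log2(p) = 0.496101
  p = 16/74 = 0.216216: log2(p) = -2.209453, -p*log2(p) = 0.477720
H = 0.408787 + 0.496101 + 0.262671 + 0.293878 + 0.496101 + 0.477720 = 2.435258

H = 2.4353 bits/symbol


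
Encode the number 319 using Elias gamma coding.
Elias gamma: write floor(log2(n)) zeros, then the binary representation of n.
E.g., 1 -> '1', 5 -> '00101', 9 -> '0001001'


num_bits = floor(log2(319)) + 1 = 9
leading_zeros = num_bits - 1 = 8
binary(319) = 100111111

Elias gamma(319) = '00000000' + '100111111' = 00000000100111111 (17 bits)


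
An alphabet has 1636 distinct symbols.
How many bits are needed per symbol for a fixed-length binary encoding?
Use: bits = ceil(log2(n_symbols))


log2(1636) = 10.676
Bracket: 2^10 = 1024 < 1636 <= 2^11 = 2048
So ceil(log2(1636)) = 11

bits = ceil(log2(1636)) = ceil(10.676) = 11 bits


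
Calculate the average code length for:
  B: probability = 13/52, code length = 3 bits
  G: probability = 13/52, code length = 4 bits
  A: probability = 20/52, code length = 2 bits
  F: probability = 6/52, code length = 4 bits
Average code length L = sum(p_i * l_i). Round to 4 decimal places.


Weighted contributions p_i * l_i:
  B: (13/52) * 3 = 39/52
  G: (13/52) * 4 = 52/52
  A: (20/52) * 2 = 40/52
  F: (6/52) * 4 = 24/52
Sum = (39 + 52 + 40 + 24)/52 = 155/52

L = 155/52 = 2.9808 bits/symbol


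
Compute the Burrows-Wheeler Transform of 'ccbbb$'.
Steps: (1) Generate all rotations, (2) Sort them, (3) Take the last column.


Rotations (sorted):
  0: $ccbbb -> last char: b
  1: b$ccbb -> last char: b
  2: bb$ccb -> last char: b
  3: bbb$cc -> last char: c
  4: cbbb$c -> last char: c
  5: ccbbb$ -> last char: $


BWT = bbbcc$


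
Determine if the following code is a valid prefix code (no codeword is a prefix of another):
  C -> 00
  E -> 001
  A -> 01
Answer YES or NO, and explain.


Checking each pair (does one codeword prefix another?):
  C='00' vs E='001': prefix -- VIOLATION

NO -- this is NOT a valid prefix code. C (00) is a prefix of E (001).


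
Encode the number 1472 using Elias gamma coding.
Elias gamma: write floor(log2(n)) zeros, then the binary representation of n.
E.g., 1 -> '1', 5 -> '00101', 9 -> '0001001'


num_bits = floor(log2(1472)) + 1 = 11
leading_zeros = num_bits - 1 = 10
binary(1472) = 10111000000

Elias gamma(1472) = '0000000000' + '10111000000' = 000000000010111000000 (21 bits)


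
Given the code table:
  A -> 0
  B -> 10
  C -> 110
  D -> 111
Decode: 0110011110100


Decoding:
0 -> A
110 -> C
0 -> A
111 -> D
10 -> B
10 -> B
0 -> A


Result: ACADBBA


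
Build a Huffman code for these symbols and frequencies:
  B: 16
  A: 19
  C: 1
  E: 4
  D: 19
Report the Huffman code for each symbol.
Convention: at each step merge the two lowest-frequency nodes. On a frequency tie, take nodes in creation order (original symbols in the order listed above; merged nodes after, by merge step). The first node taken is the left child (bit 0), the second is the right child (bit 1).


Huffman tree construction:
Step 1: Merge C(1) + E(4) = 5
Step 2: Merge (C+E)(5) + B(16) = 21
Step 3: Merge A(19) + D(19) = 38
Step 4: Merge ((C+E)+B)(21) + (A+D)(38) = 59
Read each symbol's code off the tree from the root (left child = 0, right child = 1).

Codes:
  B: 01 (length 2)
  A: 10 (length 2)
  C: 000 (length 3)
  E: 001 (length 3)
  D: 11 (length 2)
Average code length: 123/59 = 2.0847 bits/symbol


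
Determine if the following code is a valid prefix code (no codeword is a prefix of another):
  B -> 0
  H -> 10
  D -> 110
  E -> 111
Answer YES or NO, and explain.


Checking each pair (does one codeword prefix another?):
  B='0' vs H='10': no prefix
  B='0' vs D='110': no prefix
  B='0' vs E='111': no prefix
  H='10' vs B='0': no prefix
  H='10' vs D='110': no prefix
  H='10' vs E='111': no prefix
  D='110' vs B='0': no prefix
  D='110' vs H='10': no prefix
  D='110' vs E='111': no prefix
  E='111' vs B='0': no prefix
  E='111' vs H='10': no prefix
  E='111' vs D='110': no prefix
No violation found over all pairs.

YES -- this is a valid prefix code. No codeword is a prefix of any other codeword.


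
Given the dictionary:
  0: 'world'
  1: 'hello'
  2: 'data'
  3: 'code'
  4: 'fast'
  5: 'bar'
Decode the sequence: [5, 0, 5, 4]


Look up each index in the dictionary:
  5 -> 'bar'
  0 -> 'world'
  5 -> 'bar'
  4 -> 'fast'

Decoded: "bar world bar fast"


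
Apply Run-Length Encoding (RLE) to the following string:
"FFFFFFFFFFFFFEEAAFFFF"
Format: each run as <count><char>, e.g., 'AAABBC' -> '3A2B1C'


Scanning runs left to right:
  i=0: run of 'F' x 13 -> '13F'
  i=13: run of 'E' x 2 -> '2E'
  i=15: run of 'A' x 2 -> '2A'
  i=17: run of 'F' x 4 -> '4F'

RLE = 13F2E2A4F


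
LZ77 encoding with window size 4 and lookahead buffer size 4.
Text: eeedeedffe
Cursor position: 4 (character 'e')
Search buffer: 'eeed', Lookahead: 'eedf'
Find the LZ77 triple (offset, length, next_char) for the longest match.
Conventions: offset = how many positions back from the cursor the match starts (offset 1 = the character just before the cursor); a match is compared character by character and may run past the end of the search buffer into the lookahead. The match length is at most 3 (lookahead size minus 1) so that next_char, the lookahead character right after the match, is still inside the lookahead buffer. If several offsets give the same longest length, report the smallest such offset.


Try each offset into the search buffer:
  offset=1 (pos 3, char 'd'): match length 0
  offset=2 (pos 2, char 'e'): match length 1
  offset=3 (pos 1, char 'e'): match length 3
  offset=4 (pos 0, char 'e'): match length 2
Longest match has length 3 at offset 3.
next_char = character at position 4 + 3 = 7 -> 'f'

Best match: offset=3, length=3 (matching 'eed' starting at position 1)
LZ77 triple: (3, 3, 'f')


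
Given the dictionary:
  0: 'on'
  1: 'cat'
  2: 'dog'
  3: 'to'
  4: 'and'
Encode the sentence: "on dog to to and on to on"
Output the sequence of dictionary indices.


Look up each word in the dictionary:
  'on' -> 0
  'dog' -> 2
  'to' -> 3
  'to' -> 3
  'and' -> 4
  'on' -> 0
  'to' -> 3
  'on' -> 0

Encoded: [0, 2, 3, 3, 4, 0, 3, 0]


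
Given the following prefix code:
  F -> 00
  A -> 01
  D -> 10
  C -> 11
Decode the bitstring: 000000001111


Decoding step by step:
Bits 00 -> F
Bits 00 -> F
Bits 00 -> F
Bits 00 -> F
Bits 11 -> C
Bits 11 -> C


Decoded message: FFFFCC


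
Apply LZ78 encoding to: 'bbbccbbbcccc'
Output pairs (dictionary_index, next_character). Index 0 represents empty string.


LZ78 encoding steps:
Dictionary: {0: ''}
Step 1: w='' (idx 0), next='b' -> output (0, 'b'), add 'b' as idx 1
Step 2: w='b' (idx 1), next='b' -> output (1, 'b'), add 'bb' as idx 2
Step 3: w='' (idx 0), next='c' -> output (0, 'c'), add 'c' as idx 3
Step 4: w='c' (idx 3), next='b' -> output (3, 'b'), add 'cb' as idx 4
Step 5: w='bb' (idx 2), next='c' -> output (2, 'c'), add 'bbc' as idx 5
Step 6: w='c' (idx 3), next='c' -> output (3, 'c'), add 'cc' as idx 6
Step 7: w='c' (idx 3), end of input -> output (3, '')


Encoded: [(0, 'b'), (1, 'b'), (0, 'c'), (3, 'b'), (2, 'c'), (3, 'c'), (3, '')]


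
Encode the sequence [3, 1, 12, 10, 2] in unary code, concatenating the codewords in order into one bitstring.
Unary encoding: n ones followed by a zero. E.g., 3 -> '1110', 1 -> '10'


Encode each number as n ones followed by a terminating 0:
  3 -> 1110 (4 bits)
  1 -> 10 (2 bits)
  12 -> 1111111111110 (13 bits)
  10 -> 11111111110 (11 bits)
  2 -> 110 (3 bits)
Total length = 4 + 2 + 13 + 11 + 3 = 33 bits.

Unary([3, 1, 12, 10, 2]) = 111010111111111111011111111110110 (33 bits)


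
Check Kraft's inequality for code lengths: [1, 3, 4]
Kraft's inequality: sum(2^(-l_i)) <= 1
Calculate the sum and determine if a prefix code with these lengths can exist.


Sum = 2^(-1) + 2^(-3) + 2^(-4)
    = 0.5 + 0.125 + 0.0625
    = 11/16 = 0.6875
Since 0.6875 <= 1, Kraft's inequality IS satisfied.
A prefix code with these lengths CAN exist.

Kraft sum = 0.6875. Satisfied.


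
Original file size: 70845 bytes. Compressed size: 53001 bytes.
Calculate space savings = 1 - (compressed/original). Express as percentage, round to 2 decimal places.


ratio = compressed/original = 53001/70845 = 0.748126
savings = 1 - ratio = 1 - 0.748126 = 0.251874
as a percentage: 0.251874 * 100 = 25.19%

Space savings = 1 - 53001/70845 = 25.19%


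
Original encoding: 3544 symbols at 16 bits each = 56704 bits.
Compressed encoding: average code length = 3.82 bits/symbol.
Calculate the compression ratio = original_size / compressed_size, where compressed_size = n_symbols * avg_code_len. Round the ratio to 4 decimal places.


original_size = n_symbols * orig_bits = 3544 * 16 = 56704 bits
compressed_size = n_symbols * avg_code_len = 3544 * 3.82 = 13538.08 bits
ratio = original_size / compressed_size = 56704 / 13538.08 = 4.1885

Compression ratio = 4.1885


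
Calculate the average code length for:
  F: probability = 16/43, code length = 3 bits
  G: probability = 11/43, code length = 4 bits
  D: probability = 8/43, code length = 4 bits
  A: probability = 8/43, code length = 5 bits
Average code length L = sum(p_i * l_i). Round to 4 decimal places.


Weighted contributions p_i * l_i:
  F: (16/43) * 3 = 48/43
  G: (11/43) * 4 = 44/43
  D: (8/43) * 4 = 32/43
  A: (8/43) * 5 = 40/43
Sum = (48 + 44 + 32 + 40)/43 = 164/43

L = 164/43 = 3.8140 bits/symbol


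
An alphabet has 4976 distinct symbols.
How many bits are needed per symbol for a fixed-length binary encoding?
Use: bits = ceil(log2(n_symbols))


log2(4976) = 12.2808
Bracket: 2^12 = 4096 < 4976 <= 2^13 = 8192
So ceil(log2(4976)) = 13

bits = ceil(log2(4976)) = ceil(12.2808) = 13 bits


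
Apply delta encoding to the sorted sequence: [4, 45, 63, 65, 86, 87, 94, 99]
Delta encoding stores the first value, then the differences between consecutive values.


First value: 4
Deltas:
  45 - 4 = 41
  63 - 45 = 18
  65 - 63 = 2
  86 - 65 = 21
  87 - 86 = 1
  94 - 87 = 7
  99 - 94 = 5


Delta encoded: [4, 41, 18, 2, 21, 1, 7, 5]


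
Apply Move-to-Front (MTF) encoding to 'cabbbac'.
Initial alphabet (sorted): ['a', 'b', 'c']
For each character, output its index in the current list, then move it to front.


MTF encoding:
'c': index 2 in ['a', 'b', 'c'] -> ['c', 'a', 'b']
'a': index 1 in ['c', 'a', 'b'] -> ['a', 'c', 'b']
'b': index 2 in ['a', 'c', 'b'] -> ['b', 'a', 'c']
'b': index 0 in ['b', 'a', 'c'] -> ['b', 'a', 'c']
'b': index 0 in ['b', 'a', 'c'] -> ['b', 'a', 'c']
'a': index 1 in ['b', 'a', 'c'] -> ['a', 'b', 'c']
'c': index 2 in ['a', 'b', 'c'] -> ['c', 'a', 'b']


Output: [2, 1, 2, 0, 0, 1, 2]


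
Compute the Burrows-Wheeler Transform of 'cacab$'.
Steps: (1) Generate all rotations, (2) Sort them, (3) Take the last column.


Rotations (sorted):
  0: $cacab -> last char: b
  1: ab$cac -> last char: c
  2: acab$c -> last char: c
  3: b$caca -> last char: a
  4: cab$ca -> last char: a
  5: cacab$ -> last char: $


BWT = bccaa$


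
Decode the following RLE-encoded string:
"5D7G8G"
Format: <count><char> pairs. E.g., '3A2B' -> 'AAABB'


Expanding each <count><char> pair:
  5D -> 'DDDDD'
  7G -> 'GGGGGGG'
  8G -> 'GGGGGGGG'

Decoded = DDDDDGGGGGGGGGGGGGGG


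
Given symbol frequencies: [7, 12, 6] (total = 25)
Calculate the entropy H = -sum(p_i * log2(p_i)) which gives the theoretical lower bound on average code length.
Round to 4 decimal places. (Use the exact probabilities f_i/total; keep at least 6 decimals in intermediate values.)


Per-symbol terms -p_i * log2(p_i) with p_i = f_i/25:
  p = 7/25 = 0.280000: log2(p) = -1.836501, -p*log2(p) = 0.514220
  p = 12/25 = 0.480000: log2(p) = -1.058894, -p*log2(p) = 0.508269
  p = 6/25 = 0.240000: log2(p) = -2.058894, -p*log2(p) = 0.494134
H = 0.514220 + 0.508269 + 0.494134 = 1.516623

H = 1.5166 bits/symbol


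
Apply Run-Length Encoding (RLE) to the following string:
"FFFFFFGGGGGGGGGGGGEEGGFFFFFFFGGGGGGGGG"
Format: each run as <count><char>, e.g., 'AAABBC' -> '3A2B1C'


Scanning runs left to right:
  i=0: run of 'F' x 6 -> '6F'
  i=6: run of 'G' x 12 -> '12G'
  i=18: run of 'E' x 2 -> '2E'
  i=20: run of 'G' x 2 -> '2G'
  i=22: run of 'F' x 7 -> '7F'
  i=29: run of 'G' x 9 -> '9G'

RLE = 6F12G2E2G7F9G


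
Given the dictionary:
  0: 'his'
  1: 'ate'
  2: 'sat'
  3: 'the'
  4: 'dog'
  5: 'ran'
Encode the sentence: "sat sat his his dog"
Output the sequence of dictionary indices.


Look up each word in the dictionary:
  'sat' -> 2
  'sat' -> 2
  'his' -> 0
  'his' -> 0
  'dog' -> 4

Encoded: [2, 2, 0, 0, 4]


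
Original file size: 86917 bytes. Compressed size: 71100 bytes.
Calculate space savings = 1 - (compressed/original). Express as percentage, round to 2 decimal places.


ratio = compressed/original = 71100/86917 = 0.818022
savings = 1 - ratio = 1 - 0.818022 = 0.181978
as a percentage: 0.181978 * 100 = 18.2%

Space savings = 1 - 71100/86917 = 18.2%


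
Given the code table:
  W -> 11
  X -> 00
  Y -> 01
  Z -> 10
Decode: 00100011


Decoding:
00 -> X
10 -> Z
00 -> X
11 -> W


Result: XZXW


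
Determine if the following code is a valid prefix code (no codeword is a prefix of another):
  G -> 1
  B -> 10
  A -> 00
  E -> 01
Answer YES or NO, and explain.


Checking each pair (does one codeword prefix another?):
  G='1' vs B='10': prefix -- VIOLATION

NO -- this is NOT a valid prefix code. G (1) is a prefix of B (10).


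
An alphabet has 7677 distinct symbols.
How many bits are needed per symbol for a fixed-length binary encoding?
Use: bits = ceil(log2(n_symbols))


log2(7677) = 12.9063
Bracket: 2^12 = 4096 < 7677 <= 2^13 = 8192
So ceil(log2(7677)) = 13

bits = ceil(log2(7677)) = ceil(12.9063) = 13 bits


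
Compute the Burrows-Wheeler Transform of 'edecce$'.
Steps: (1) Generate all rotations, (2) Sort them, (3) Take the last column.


Rotations (sorted):
  0: $edecce -> last char: e
  1: cce$ede -> last char: e
  2: ce$edec -> last char: c
  3: decce$e -> last char: e
  4: e$edecc -> last char: c
  5: ecce$ed -> last char: d
  6: edecce$ -> last char: $


BWT = eececd$


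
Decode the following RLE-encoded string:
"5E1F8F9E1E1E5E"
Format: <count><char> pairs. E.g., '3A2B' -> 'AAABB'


Expanding each <count><char> pair:
  5E -> 'EEEEE'
  1F -> 'F'
  8F -> 'FFFFFFFF'
  9E -> 'EEEEEEEEE'
  1E -> 'E'
  1E -> 'E'
  5E -> 'EEEEE'

Decoded = EEEEEFFFFFFFFFEEEEEEEEEEEEEEEE


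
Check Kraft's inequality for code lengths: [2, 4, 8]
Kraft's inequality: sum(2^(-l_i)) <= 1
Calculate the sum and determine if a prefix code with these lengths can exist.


Sum = 2^(-2) + 2^(-4) + 2^(-8)
    = 0.25 + 0.0625 + 0.00390625
    = 81/256 = 0.31640625
Since 0.31640625 <= 1, Kraft's inequality IS satisfied.
A prefix code with these lengths CAN exist.

Kraft sum = 0.31640625. Satisfied.


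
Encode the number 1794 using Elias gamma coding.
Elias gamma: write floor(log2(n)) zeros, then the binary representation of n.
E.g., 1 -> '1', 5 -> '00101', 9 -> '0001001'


num_bits = floor(log2(1794)) + 1 = 11
leading_zeros = num_bits - 1 = 10
binary(1794) = 11100000010

Elias gamma(1794) = '0000000000' + '11100000010' = 000000000011100000010 (21 bits)


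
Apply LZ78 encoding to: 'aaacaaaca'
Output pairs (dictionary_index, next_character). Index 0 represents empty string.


LZ78 encoding steps:
Dictionary: {0: ''}
Step 1: w='' (idx 0), next='a' -> output (0, 'a'), add 'a' as idx 1
Step 2: w='a' (idx 1), next='a' -> output (1, 'a'), add 'aa' as idx 2
Step 3: w='' (idx 0), next='c' -> output (0, 'c'), add 'c' as idx 3
Step 4: w='aa' (idx 2), next='a' -> output (2, 'a'), add 'aaa' as idx 4
Step 5: w='c' (idx 3), next='a' -> output (3, 'a'), add 'ca' as idx 5


Encoded: [(0, 'a'), (1, 'a'), (0, 'c'), (2, 'a'), (3, 'a')]


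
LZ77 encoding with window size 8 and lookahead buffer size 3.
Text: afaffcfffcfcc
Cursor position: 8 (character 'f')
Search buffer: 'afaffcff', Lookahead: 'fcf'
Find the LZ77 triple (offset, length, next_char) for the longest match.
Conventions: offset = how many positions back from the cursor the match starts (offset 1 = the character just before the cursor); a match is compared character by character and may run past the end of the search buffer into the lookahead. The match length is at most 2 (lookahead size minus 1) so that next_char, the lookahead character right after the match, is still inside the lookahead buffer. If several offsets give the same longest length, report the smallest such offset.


Try each offset into the search buffer:
  offset=1 (pos 7, char 'f'): match length 1
  offset=2 (pos 6, char 'f'): match length 1
  offset=3 (pos 5, char 'c'): match length 0
  offset=4 (pos 4, char 'f'): match length 2
  offset=5 (pos 3, char 'f'): match length 1
  offset=6 (pos 2, char 'a'): match length 0
  offset=7 (pos 1, char 'f'): match length 1
  offset=8 (pos 0, char 'a'): match length 0
Longest match has length 2 at offset 4.
next_char = character at position 8 + 2 = 10 -> 'f'

Best match: offset=4, length=2 (matching 'fc' starting at position 4)
LZ77 triple: (4, 2, 'f')


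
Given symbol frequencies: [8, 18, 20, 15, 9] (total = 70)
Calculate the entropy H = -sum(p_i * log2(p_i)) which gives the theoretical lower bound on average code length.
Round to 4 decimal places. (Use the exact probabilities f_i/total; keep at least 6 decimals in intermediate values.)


Per-symbol terms -p_i * log2(p_i) with p_i = f_i/70:
  p = 8/70 = 0.114286: log2(p) = -3.129283, -p*log2(p) = 0.357632
  p = 18/70 = 0.257143: log2(p) = -1.959358, -p*log2(p) = 0.503835
  p = 20/70 = 0.285714: log2(p) = -1.807355, -p*log2(p) = 0.516387
  p = 15/70 = 0.214286: log2(p) = -2.222392, -p*log2(p) = 0.476227
  p = 9/70 = 0.128571: log2(p) = -2.959358, -p*log2(p) = 0.380489
H = 0.357632 + 0.503835 + 0.516387 + 0.476227 + 0.380489 = 2.234570

H = 2.2346 bits/symbol


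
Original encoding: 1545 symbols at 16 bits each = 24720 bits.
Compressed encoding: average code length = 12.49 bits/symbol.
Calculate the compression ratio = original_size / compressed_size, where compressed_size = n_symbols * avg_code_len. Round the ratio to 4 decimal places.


original_size = n_symbols * orig_bits = 1545 * 16 = 24720 bits
compressed_size = n_symbols * avg_code_len = 1545 * 12.49 = 19297.05 bits
ratio = original_size / compressed_size = 24720 / 19297.05 = 1.281

Compression ratio = 1.281


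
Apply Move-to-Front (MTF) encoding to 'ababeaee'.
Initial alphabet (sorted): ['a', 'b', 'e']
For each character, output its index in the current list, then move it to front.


MTF encoding:
'a': index 0 in ['a', 'b', 'e'] -> ['a', 'b', 'e']
'b': index 1 in ['a', 'b', 'e'] -> ['b', 'a', 'e']
'a': index 1 in ['b', 'a', 'e'] -> ['a', 'b', 'e']
'b': index 1 in ['a', 'b', 'e'] -> ['b', 'a', 'e']
'e': index 2 in ['b', 'a', 'e'] -> ['e', 'b', 'a']
'a': index 2 in ['e', 'b', 'a'] -> ['a', 'e', 'b']
'e': index 1 in ['a', 'e', 'b'] -> ['e', 'a', 'b']
'e': index 0 in ['e', 'a', 'b'] -> ['e', 'a', 'b']


Output: [0, 1, 1, 1, 2, 2, 1, 0]


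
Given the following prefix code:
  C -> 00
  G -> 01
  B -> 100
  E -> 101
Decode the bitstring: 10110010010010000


Decoding step by step:
Bits 101 -> E
Bits 100 -> B
Bits 100 -> B
Bits 100 -> B
Bits 100 -> B
Bits 00 -> C


Decoded message: EBBBBC


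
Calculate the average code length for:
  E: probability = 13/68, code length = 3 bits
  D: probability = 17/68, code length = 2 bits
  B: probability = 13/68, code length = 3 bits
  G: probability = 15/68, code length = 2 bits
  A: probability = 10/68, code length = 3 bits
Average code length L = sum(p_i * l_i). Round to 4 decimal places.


Weighted contributions p_i * l_i:
  E: (13/68) * 3 = 39/68
  D: (17/68) * 2 = 34/68
  B: (13/68) * 3 = 39/68
  G: (15/68) * 2 = 30/68
  A: (10/68) * 3 = 30/68
Sum = (39 + 34 + 39 + 30 + 30)/68 = 172/68

L = 172/68 = 2.5294 bits/symbol


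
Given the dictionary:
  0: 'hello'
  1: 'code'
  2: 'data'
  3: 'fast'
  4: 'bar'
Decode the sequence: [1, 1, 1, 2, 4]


Look up each index in the dictionary:
  1 -> 'code'
  1 -> 'code'
  1 -> 'code'
  2 -> 'data'
  4 -> 'bar'

Decoded: "code code code data bar"


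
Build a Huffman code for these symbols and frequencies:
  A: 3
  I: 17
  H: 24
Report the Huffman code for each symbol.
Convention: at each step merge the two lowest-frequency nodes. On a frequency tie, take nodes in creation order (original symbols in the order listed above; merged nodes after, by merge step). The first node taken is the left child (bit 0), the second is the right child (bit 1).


Huffman tree construction:
Step 1: Merge A(3) + I(17) = 20
Step 2: Merge (A+I)(20) + H(24) = 44
Read each symbol's code off the tree from the root (left child = 0, right child = 1).

Codes:
  A: 00 (length 2)
  I: 01 (length 2)
  H: 1 (length 1)
Average code length: 64/44 = 1.4545 bits/symbol


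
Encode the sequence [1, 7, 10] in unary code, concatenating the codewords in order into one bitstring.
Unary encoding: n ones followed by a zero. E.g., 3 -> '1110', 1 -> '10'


Encode each number as n ones followed by a terminating 0:
  1 -> 10 (2 bits)
  7 -> 11111110 (8 bits)
  10 -> 11111111110 (11 bits)
Total length = 2 + 8 + 11 = 21 bits.

Unary([1, 7, 10]) = 101111111011111111110 (21 bits)


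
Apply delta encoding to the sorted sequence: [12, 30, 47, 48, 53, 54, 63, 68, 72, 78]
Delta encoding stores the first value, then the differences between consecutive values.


First value: 12
Deltas:
  30 - 12 = 18
  47 - 30 = 17
  48 - 47 = 1
  53 - 48 = 5
  54 - 53 = 1
  63 - 54 = 9
  68 - 63 = 5
  72 - 68 = 4
  78 - 72 = 6


Delta encoded: [12, 18, 17, 1, 5, 1, 9, 5, 4, 6]


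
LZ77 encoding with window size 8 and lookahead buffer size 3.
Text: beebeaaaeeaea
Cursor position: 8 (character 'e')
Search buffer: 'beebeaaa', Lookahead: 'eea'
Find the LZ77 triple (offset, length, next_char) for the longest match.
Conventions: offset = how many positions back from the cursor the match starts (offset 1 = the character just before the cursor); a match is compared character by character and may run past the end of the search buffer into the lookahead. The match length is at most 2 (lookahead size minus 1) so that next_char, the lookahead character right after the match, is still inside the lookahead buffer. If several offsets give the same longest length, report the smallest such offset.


Try each offset into the search buffer:
  offset=1 (pos 7, char 'a'): match length 0
  offset=2 (pos 6, char 'a'): match length 0
  offset=3 (pos 5, char 'a'): match length 0
  offset=4 (pos 4, char 'e'): match length 1
  offset=5 (pos 3, char 'b'): match length 0
  offset=6 (pos 2, char 'e'): match length 1
  offset=7 (pos 1, char 'e'): match length 2
  offset=8 (pos 0, char 'b'): match length 0
Longest match has length 2 at offset 7.
next_char = character at position 8 + 2 = 10 -> 'a'

Best match: offset=7, length=2 (matching 'ee' starting at position 1)
LZ77 triple: (7, 2, 'a')


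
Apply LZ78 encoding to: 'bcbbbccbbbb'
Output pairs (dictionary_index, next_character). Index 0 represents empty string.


LZ78 encoding steps:
Dictionary: {0: ''}
Step 1: w='' (idx 0), next='b' -> output (0, 'b'), add 'b' as idx 1
Step 2: w='' (idx 0), next='c' -> output (0, 'c'), add 'c' as idx 2
Step 3: w='b' (idx 1), next='b' -> output (1, 'b'), add 'bb' as idx 3
Step 4: w='b' (idx 1), next='c' -> output (1, 'c'), add 'bc' as idx 4
Step 5: w='c' (idx 2), next='b' -> output (2, 'b'), add 'cb' as idx 5
Step 6: w='bb' (idx 3), next='b' -> output (3, 'b'), add 'bbb' as idx 6


Encoded: [(0, 'b'), (0, 'c'), (1, 'b'), (1, 'c'), (2, 'b'), (3, 'b')]


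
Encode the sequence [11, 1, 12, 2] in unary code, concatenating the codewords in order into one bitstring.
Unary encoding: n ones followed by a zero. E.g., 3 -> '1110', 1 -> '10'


Encode each number as n ones followed by a terminating 0:
  11 -> 111111111110 (12 bits)
  1 -> 10 (2 bits)
  12 -> 1111111111110 (13 bits)
  2 -> 110 (3 bits)
Total length = 12 + 2 + 13 + 3 = 30 bits.

Unary([11, 1, 12, 2]) = 111111111110101111111111110110 (30 bits)


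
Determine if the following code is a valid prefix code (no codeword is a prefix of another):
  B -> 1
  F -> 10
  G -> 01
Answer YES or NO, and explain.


Checking each pair (does one codeword prefix another?):
  B='1' vs F='10': prefix -- VIOLATION

NO -- this is NOT a valid prefix code. B (1) is a prefix of F (10).


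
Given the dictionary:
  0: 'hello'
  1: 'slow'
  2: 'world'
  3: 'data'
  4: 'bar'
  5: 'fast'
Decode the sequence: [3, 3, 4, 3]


Look up each index in the dictionary:
  3 -> 'data'
  3 -> 'data'
  4 -> 'bar'
  3 -> 'data'

Decoded: "data data bar data"


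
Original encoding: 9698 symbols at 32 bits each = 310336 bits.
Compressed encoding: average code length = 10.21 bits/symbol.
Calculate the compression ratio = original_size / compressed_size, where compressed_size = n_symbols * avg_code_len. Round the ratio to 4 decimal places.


original_size = n_symbols * orig_bits = 9698 * 32 = 310336 bits
compressed_size = n_symbols * avg_code_len = 9698 * 10.21 = 99016.58 bits
ratio = original_size / compressed_size = 310336 / 99016.58 = 3.1342

Compression ratio = 3.1342


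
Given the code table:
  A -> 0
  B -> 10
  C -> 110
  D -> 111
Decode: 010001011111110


Decoding:
0 -> A
10 -> B
0 -> A
0 -> A
10 -> B
111 -> D
111 -> D
10 -> B


Result: ABAABDDB


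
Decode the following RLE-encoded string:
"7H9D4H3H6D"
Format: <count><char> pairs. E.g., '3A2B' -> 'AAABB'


Expanding each <count><char> pair:
  7H -> 'HHHHHHH'
  9D -> 'DDDDDDDDD'
  4H -> 'HHHH'
  3H -> 'HHH'
  6D -> 'DDDDDD'

Decoded = HHHHHHHDDDDDDDDDHHHHHHHDDDDDD


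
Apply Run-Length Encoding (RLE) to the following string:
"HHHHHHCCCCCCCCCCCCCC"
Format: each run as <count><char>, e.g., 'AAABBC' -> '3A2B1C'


Scanning runs left to right:
  i=0: run of 'H' x 6 -> '6H'
  i=6: run of 'C' x 14 -> '14C'

RLE = 6H14C


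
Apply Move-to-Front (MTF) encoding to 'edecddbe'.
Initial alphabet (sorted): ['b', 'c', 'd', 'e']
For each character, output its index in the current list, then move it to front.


MTF encoding:
'e': index 3 in ['b', 'c', 'd', 'e'] -> ['e', 'b', 'c', 'd']
'd': index 3 in ['e', 'b', 'c', 'd'] -> ['d', 'e', 'b', 'c']
'e': index 1 in ['d', 'e', 'b', 'c'] -> ['e', 'd', 'b', 'c']
'c': index 3 in ['e', 'd', 'b', 'c'] -> ['c', 'e', 'd', 'b']
'd': index 2 in ['c', 'e', 'd', 'b'] -> ['d', 'c', 'e', 'b']
'd': index 0 in ['d', 'c', 'e', 'b'] -> ['d', 'c', 'e', 'b']
'b': index 3 in ['d', 'c', 'e', 'b'] -> ['b', 'd', 'c', 'e']
'e': index 3 in ['b', 'd', 'c', 'e'] -> ['e', 'b', 'd', 'c']


Output: [3, 3, 1, 3, 2, 0, 3, 3]


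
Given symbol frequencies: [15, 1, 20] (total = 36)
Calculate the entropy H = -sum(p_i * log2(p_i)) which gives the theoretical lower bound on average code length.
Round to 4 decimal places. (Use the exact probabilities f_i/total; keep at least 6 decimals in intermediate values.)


Per-symbol terms -p_i * log2(p_i) with p_i = f_i/36:
  p = 15/36 = 0.416667: log2(p) = -1.263034, -p*log2(p) = 0.526264
  p = 1/36 = 0.027778: log2(p) = -5.169925, -p*log2(p) = 0.143609
  p = 20/36 = 0.555556: log2(p) = -0.847997, -p*log2(p) = 0.471109
H = 0.526264 + 0.143609 + 0.471109 = 1.140982

H = 1.141 bits/symbol


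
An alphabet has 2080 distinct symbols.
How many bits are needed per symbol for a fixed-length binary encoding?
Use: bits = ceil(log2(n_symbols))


log2(2080) = 11.0224
Bracket: 2^11 = 2048 < 2080 <= 2^12 = 4096
So ceil(log2(2080)) = 12

bits = ceil(log2(2080)) = ceil(11.0224) = 12 bits


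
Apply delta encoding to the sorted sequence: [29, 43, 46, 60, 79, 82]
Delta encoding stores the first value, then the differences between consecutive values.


First value: 29
Deltas:
  43 - 29 = 14
  46 - 43 = 3
  60 - 46 = 14
  79 - 60 = 19
  82 - 79 = 3


Delta encoded: [29, 14, 3, 14, 19, 3]


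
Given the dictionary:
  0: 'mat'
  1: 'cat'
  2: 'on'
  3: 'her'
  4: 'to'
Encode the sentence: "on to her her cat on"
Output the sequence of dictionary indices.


Look up each word in the dictionary:
  'on' -> 2
  'to' -> 4
  'her' -> 3
  'her' -> 3
  'cat' -> 1
  'on' -> 2

Encoded: [2, 4, 3, 3, 1, 2]


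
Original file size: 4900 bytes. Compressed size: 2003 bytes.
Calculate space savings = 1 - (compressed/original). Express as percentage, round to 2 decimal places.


ratio = compressed/original = 2003/4900 = 0.408776
savings = 1 - ratio = 1 - 0.408776 = 0.591224
as a percentage: 0.591224 * 100 = 59.12%

Space savings = 1 - 2003/4900 = 59.12%


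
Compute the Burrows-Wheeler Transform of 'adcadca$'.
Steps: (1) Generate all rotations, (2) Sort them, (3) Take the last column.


Rotations (sorted):
  0: $adcadca -> last char: a
  1: a$adcadc -> last char: c
  2: adca$adc -> last char: c
  3: adcadca$ -> last char: $
  4: ca$adcad -> last char: d
  5: cadca$ad -> last char: d
  6: dca$adca -> last char: a
  7: dcadca$a -> last char: a


BWT = acc$ddaa


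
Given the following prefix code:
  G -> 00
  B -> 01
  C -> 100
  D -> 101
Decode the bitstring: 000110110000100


Decoding step by step:
Bits 00 -> G
Bits 01 -> B
Bits 101 -> D
Bits 100 -> C
Bits 00 -> G
Bits 100 -> C


Decoded message: GBDCGC


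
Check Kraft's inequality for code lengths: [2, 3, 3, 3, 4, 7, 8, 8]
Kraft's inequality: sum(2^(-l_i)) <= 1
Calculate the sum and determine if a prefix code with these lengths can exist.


Sum = 2^(-2) + 2^(-3) + 2^(-3) + 2^(-3) + 2^(-4) + 2^(-7) + 2^(-8) + 2^(-8)
    = 0.25 + 0.125 + 0.125 + 0.125 + 0.0625 + 0.0078125 + 0.00390625 + 0.00390625
    = 180/256 = 0.703125
Since 0.703125 <= 1, Kraft's inequality IS satisfied.
A prefix code with these lengths CAN exist.

Kraft sum = 0.703125. Satisfied.


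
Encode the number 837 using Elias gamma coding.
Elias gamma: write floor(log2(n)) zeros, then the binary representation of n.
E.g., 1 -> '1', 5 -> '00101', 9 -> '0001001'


num_bits = floor(log2(837)) + 1 = 10
leading_zeros = num_bits - 1 = 9
binary(837) = 1101000101

Elias gamma(837) = '000000000' + '1101000101' = 0000000001101000101 (19 bits)


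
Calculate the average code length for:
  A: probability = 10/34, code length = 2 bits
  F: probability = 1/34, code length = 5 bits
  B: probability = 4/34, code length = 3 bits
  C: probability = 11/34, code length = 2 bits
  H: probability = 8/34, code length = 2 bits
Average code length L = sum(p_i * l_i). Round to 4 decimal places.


Weighted contributions p_i * l_i:
  A: (10/34) * 2 = 20/34
  F: (1/34) * 5 = 5/34
  B: (4/34) * 3 = 12/34
  C: (11/34) * 2 = 22/34
  H: (8/34) * 2 = 16/34
Sum = (20 + 5 + 12 + 22 + 16)/34 = 75/34

L = 75/34 = 2.2059 bits/symbol


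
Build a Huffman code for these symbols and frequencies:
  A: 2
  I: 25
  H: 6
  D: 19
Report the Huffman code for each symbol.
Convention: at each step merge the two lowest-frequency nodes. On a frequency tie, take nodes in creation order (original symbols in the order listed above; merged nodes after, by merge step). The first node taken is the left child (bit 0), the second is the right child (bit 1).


Huffman tree construction:
Step 1: Merge A(2) + H(6) = 8
Step 2: Merge (A+H)(8) + D(19) = 27
Step 3: Merge I(25) + ((A+H)+D)(27) = 52
Read each symbol's code off the tree from the root (left child = 0, right child = 1).

Codes:
  A: 100 (length 3)
  I: 0 (length 1)
  H: 101 (length 3)
  D: 11 (length 2)
Average code length: 87/52 = 1.6731 bits/symbol


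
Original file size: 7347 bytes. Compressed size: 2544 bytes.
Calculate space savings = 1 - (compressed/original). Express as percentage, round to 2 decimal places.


ratio = compressed/original = 2544/7347 = 0.346264
savings = 1 - ratio = 1 - 0.346264 = 0.653736
as a percentage: 0.653736 * 100 = 65.37%

Space savings = 1 - 2544/7347 = 65.37%


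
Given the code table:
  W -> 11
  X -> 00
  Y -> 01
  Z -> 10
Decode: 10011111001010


Decoding:
10 -> Z
01 -> Y
11 -> W
11 -> W
00 -> X
10 -> Z
10 -> Z


Result: ZYWWXZZ


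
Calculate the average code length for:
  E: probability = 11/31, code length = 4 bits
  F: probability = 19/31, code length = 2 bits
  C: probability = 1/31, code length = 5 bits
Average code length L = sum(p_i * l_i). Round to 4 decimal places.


Weighted contributions p_i * l_i:
  E: (11/31) * 4 = 44/31
  F: (19/31) * 2 = 38/31
  C: (1/31) * 5 = 5/31
Sum = (44 + 38 + 5)/31 = 87/31

L = 87/31 = 2.8065 bits/symbol


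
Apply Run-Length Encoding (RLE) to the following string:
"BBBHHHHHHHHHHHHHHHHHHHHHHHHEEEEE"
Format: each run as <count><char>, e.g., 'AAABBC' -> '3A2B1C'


Scanning runs left to right:
  i=0: run of 'B' x 3 -> '3B'
  i=3: run of 'H' x 24 -> '24H'
  i=27: run of 'E' x 5 -> '5E'

RLE = 3B24H5E


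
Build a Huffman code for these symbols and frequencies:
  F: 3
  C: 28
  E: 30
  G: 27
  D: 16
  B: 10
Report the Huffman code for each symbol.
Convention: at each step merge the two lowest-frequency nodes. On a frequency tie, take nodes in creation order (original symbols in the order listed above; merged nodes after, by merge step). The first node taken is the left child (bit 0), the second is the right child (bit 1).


Huffman tree construction:
Step 1: Merge F(3) + B(10) = 13
Step 2: Merge (F+B)(13) + D(16) = 29
Step 3: Merge G(27) + C(28) = 55
Step 4: Merge ((F+B)+D)(29) + E(30) = 59
Step 5: Merge (G+C)(55) + (((F+B)+D)+E)(59) = 114
Read each symbol's code off the tree from the root (left child = 0, right child = 1).

Codes:
  F: 1000 (length 4)
  C: 01 (length 2)
  E: 11 (length 2)
  G: 00 (length 2)
  D: 101 (length 3)
  B: 1001 (length 4)
Average code length: 270/114 = 2.3684 bits/symbol


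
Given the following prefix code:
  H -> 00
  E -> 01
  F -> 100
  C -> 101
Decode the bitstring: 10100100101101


Decoding step by step:
Bits 101 -> C
Bits 00 -> H
Bits 100 -> F
Bits 101 -> C
Bits 101 -> C


Decoded message: CHFCC


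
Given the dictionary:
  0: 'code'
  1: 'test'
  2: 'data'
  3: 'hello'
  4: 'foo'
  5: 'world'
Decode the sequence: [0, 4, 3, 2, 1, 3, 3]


Look up each index in the dictionary:
  0 -> 'code'
  4 -> 'foo'
  3 -> 'hello'
  2 -> 'data'
  1 -> 'test'
  3 -> 'hello'
  3 -> 'hello'

Decoded: "code foo hello data test hello hello"


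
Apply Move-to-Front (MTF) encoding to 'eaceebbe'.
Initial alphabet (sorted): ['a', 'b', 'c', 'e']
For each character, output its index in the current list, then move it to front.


MTF encoding:
'e': index 3 in ['a', 'b', 'c', 'e'] -> ['e', 'a', 'b', 'c']
'a': index 1 in ['e', 'a', 'b', 'c'] -> ['a', 'e', 'b', 'c']
'c': index 3 in ['a', 'e', 'b', 'c'] -> ['c', 'a', 'e', 'b']
'e': index 2 in ['c', 'a', 'e', 'b'] -> ['e', 'c', 'a', 'b']
'e': index 0 in ['e', 'c', 'a', 'b'] -> ['e', 'c', 'a', 'b']
'b': index 3 in ['e', 'c', 'a', 'b'] -> ['b', 'e', 'c', 'a']
'b': index 0 in ['b', 'e', 'c', 'a'] -> ['b', 'e', 'c', 'a']
'e': index 1 in ['b', 'e', 'c', 'a'] -> ['e', 'b', 'c', 'a']


Output: [3, 1, 3, 2, 0, 3, 0, 1]


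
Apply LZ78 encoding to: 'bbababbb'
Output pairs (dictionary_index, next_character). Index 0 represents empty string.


LZ78 encoding steps:
Dictionary: {0: ''}
Step 1: w='' (idx 0), next='b' -> output (0, 'b'), add 'b' as idx 1
Step 2: w='b' (idx 1), next='a' -> output (1, 'a'), add 'ba' as idx 2
Step 3: w='ba' (idx 2), next='b' -> output (2, 'b'), add 'bab' as idx 3
Step 4: w='b' (idx 1), next='b' -> output (1, 'b'), add 'bb' as idx 4


Encoded: [(0, 'b'), (1, 'a'), (2, 'b'), (1, 'b')]


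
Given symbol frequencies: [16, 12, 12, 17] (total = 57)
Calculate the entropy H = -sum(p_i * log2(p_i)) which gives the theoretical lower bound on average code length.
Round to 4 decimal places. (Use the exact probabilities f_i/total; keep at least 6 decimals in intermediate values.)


Per-symbol terms -p_i * log2(p_i) with p_i = f_i/57:
  p = 16/57 = 0.280702: log2(p) = -1.832890, -p*log2(p) = 0.514495
  p = 12/57 = 0.210526: log2(p) = -2.247928, -p*log2(p) = 0.473248
  p = 12/57 = 0.210526: log2(p) = -2.247928, -p*log2(p) = 0.473248
  p = 17/57 = 0.298246: log2(p) = -1.745427, -p*log2(p) = 0.520566
H = 0.514495 + 0.473248 + 0.473248 + 0.520566 = 1.981557

H = 1.9816 bits/symbol


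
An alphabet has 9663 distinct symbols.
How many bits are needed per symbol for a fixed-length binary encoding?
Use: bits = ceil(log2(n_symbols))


log2(9663) = 13.2383
Bracket: 2^13 = 8192 < 9663 <= 2^14 = 16384
So ceil(log2(9663)) = 14

bits = ceil(log2(9663)) = ceil(13.2383) = 14 bits


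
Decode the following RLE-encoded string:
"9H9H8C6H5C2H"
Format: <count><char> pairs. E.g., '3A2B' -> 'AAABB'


Expanding each <count><char> pair:
  9H -> 'HHHHHHHHH'
  9H -> 'HHHHHHHHH'
  8C -> 'CCCCCCCC'
  6H -> 'HHHHHH'
  5C -> 'CCCCC'
  2H -> 'HH'

Decoded = HHHHHHHHHHHHHHHHHHCCCCCCCCHHHHHHCCCCCHH


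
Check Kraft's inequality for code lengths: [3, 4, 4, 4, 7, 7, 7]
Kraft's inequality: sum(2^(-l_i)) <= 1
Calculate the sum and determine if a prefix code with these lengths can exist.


Sum = 2^(-3) + 2^(-4) + 2^(-4) + 2^(-4) + 2^(-7) + 2^(-7) + 2^(-7)
    = 0.125 + 0.0625 + 0.0625 + 0.0625 + 0.0078125 + 0.0078125 + 0.0078125
    = 43/128 = 0.3359375
Since 0.3359375 <= 1, Kraft's inequality IS satisfied.
A prefix code with these lengths CAN exist.

Kraft sum = 0.3359375. Satisfied.
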